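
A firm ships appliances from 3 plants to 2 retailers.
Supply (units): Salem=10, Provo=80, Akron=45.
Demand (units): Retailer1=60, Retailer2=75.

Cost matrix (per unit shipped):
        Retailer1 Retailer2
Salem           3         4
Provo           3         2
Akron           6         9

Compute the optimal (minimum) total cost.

465

A cheapest plan:
  Salem–Retailer1: 10 × 3 = 30
  Provo–Retailer1: 5 × 3 = 15
  Provo–Retailer2: 75 × 2 = 150
  Akron–Retailer1: 45 × 6 = 270
Total = 30 + 15 + 150 + 270 = 465.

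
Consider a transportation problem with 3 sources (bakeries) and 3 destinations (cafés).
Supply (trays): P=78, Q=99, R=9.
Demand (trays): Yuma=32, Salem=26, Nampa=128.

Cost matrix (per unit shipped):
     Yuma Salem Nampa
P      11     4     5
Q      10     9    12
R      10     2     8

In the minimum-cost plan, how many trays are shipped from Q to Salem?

Solving gives:
  P–Nampa: 78 × 5 = 390
  Q–Yuma: 32 × 10 = 320
  Q–Salem: 17 × 9 = 153
  Q–Nampa: 50 × 12 = 600
  R–Salem: 9 × 2 = 18
Total cost = 1481.
So Q→Salem carries 17 trays.

17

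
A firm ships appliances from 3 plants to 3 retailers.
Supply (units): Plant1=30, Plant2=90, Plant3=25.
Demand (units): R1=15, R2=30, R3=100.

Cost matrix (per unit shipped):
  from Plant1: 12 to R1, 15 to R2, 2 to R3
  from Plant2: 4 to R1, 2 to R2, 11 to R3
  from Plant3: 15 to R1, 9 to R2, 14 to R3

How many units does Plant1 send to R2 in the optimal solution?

0

Solving gives:
  Plant1->R3: 30 × 2 = 60
  Plant2->R1: 15 × 4 = 60
  Plant2->R2: 30 × 2 = 60
  Plant2->R3: 45 × 11 = 495
  Plant3->R3: 25 × 14 = 350
Total cost = 1025.
The route Plant1→R2 is not used.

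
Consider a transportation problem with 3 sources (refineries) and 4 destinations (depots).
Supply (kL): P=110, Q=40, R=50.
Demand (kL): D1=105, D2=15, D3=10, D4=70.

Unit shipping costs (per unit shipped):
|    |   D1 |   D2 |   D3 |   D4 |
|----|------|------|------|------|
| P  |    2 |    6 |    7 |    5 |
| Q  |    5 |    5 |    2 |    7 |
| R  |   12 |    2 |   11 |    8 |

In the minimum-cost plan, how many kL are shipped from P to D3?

0

Optimal shipments:
  P to D1: 105 kL
  P to D4: 5 kL
  Q to D3: 10 kL
  Q to D4: 30 kL
  R to D2: 15 kL
  R to D4: 35 kL
Total cost = 775.
The route P→D3 is not used.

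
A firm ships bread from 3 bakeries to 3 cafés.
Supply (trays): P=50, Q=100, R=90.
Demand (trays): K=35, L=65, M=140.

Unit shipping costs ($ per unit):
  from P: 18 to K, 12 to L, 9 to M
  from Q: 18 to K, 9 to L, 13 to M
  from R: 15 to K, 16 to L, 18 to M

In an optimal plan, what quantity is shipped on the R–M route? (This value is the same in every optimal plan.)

Solving gives:
  P→M: 50 × $9 = $450
  Q→L: 65 × $9 = $585
  Q→M: 35 × $13 = $455
  R→K: 35 × $15 = $525
  R→M: 55 × $18 = $990
Total cost = $3005.
So R→M carries 55 trays.

55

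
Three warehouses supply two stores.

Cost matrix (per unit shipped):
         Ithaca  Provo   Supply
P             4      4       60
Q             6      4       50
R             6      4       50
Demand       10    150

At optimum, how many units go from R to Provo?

50

The minimum-cost plan:
  P–Ithaca: 10 units
  P–Provo: 50 units
  Q–Provo: 50 units
  R–Provo: 50 units
Total cost = 640.
So R→Provo carries 50 units.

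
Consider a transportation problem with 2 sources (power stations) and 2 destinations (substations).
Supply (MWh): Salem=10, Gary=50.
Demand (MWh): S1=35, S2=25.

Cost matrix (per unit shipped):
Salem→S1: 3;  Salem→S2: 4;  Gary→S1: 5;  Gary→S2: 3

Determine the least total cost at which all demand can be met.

One minimum-cost allocation:
  Salem->S1: 10 × 3 = 30
  Gary->S1: 25 × 5 = 125
  Gary->S2: 25 × 3 = 75
Total = 30 + 125 + 75 = 230.

230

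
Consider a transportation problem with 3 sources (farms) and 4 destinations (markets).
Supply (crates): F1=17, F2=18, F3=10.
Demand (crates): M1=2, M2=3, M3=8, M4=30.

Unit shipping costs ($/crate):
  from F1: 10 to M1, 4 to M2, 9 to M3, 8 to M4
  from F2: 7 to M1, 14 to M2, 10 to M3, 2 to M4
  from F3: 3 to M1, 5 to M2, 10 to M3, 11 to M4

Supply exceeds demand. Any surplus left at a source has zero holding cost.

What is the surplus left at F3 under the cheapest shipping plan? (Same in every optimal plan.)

2

An optimal plan:
  F1–M3: 5 × $9 = $45
  F1–M4: 12 × $8 = $96
  F2–M4: 18 × $2 = $36
  F3–M1: 2 × $3 = $6
  F3–M2: 3 × $5 = $15
  F3–M3: 3 × $10 = $30
Total cost = $228.
F3 ships 8 of its 10, leaving 2.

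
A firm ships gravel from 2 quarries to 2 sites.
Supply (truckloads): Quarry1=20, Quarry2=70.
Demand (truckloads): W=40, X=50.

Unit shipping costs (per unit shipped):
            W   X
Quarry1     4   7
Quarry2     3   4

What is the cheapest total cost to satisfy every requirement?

One minimum-cost allocation:
  Quarry1 to W: 20 × 4 = 80
  Quarry2 to W: 20 × 3 = 60
  Quarry2 to X: 50 × 4 = 200
Total = 80 + 60 + 200 = 340.

340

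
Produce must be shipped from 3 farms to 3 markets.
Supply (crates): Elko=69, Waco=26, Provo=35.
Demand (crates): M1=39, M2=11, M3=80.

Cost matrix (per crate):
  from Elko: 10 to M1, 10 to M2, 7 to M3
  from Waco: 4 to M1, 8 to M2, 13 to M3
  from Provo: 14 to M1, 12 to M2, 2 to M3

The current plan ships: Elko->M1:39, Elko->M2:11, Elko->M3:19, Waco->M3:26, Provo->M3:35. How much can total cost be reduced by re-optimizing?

Current plan cost = 39·10 + 11·10 + 19·7 + 26·13 + 35·2 = 1041.
Optimal plan:
  Elko–M1: 13 × 10 = 130
  Elko–M2: 11 × 10 = 110
  Elko–M3: 45 × 7 = 315
  Waco–M1: 26 × 4 = 104
  Provo–M3: 35 × 2 = 70
Optimal cost = 729.
Saving = 1041 − 729 = 312.

312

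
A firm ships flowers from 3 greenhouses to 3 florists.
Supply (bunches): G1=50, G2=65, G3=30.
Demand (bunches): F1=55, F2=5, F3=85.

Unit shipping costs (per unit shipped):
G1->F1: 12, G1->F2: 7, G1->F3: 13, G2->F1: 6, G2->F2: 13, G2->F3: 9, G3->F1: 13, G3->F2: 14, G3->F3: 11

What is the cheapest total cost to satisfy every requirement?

1370

A cheapest plan:
  G1 to F2: 5 × 7 = 35
  G1 to F3: 45 × 13 = 585
  G2 to F1: 55 × 6 = 330
  G2 to F3: 10 × 9 = 90
  G3 to F3: 30 × 11 = 330
Total = 35 + 585 + 330 + 90 + 330 = 1370.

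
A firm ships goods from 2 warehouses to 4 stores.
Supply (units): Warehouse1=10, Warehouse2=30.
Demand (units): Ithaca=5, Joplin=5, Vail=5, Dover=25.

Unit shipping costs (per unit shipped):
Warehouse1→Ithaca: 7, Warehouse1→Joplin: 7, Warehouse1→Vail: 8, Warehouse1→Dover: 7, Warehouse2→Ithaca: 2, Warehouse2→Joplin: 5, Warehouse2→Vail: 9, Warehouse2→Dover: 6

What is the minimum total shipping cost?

One minimum-cost allocation:
  Warehouse1->Vail: 5 × 8 = 40
  Warehouse1->Dover: 5 × 7 = 35
  Warehouse2->Ithaca: 5 × 2 = 10
  Warehouse2->Joplin: 5 × 5 = 25
  Warehouse2->Dover: 20 × 6 = 120
Total = 40 + 35 + 10 + 25 + 120 = 230.

230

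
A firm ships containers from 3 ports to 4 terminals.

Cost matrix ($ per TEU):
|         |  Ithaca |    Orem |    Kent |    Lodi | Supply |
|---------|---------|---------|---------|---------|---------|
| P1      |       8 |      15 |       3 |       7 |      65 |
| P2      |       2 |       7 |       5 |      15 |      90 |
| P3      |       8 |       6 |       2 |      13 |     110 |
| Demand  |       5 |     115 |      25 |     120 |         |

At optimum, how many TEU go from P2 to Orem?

85

Solving gives:
  P1 to Lodi: 65 × $7 = $455
  P2 to Ithaca: 5 × $2 = $10
  P2 to Orem: 85 × $7 = $595
  P3 to Orem: 30 × $6 = $180
  P3 to Kent: 25 × $2 = $50
  P3 to Lodi: 55 × $13 = $715
Total cost = $2005.
So P2→Orem carries 85 TEU.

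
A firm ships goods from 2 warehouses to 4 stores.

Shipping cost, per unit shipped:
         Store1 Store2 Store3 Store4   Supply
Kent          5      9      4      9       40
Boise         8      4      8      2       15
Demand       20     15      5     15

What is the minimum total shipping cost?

285

One minimum-cost allocation:
  Kent->Store1: 20 units
  Kent->Store2: 15 units
  Kent->Store3: 5 units
  Boise->Store4: 15 units
Total cost = 285.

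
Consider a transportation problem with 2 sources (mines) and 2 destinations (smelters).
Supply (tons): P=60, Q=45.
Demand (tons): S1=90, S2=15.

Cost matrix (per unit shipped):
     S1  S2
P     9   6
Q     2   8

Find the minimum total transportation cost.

585

An optimal shipping plan:
  P to S1: 45 tons
  P to S2: 15 tons
  Q to S1: 45 tons
Total cost = 585.
(Supply check: P ships 60; Q ships 45.)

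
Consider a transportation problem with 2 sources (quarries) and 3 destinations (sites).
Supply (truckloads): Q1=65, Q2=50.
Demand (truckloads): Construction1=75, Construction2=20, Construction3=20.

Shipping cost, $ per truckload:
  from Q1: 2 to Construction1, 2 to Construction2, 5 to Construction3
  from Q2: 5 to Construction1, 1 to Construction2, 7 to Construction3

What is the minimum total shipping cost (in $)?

Optimal allocation:
  Q1->Construction1: 65 × $2 = $130
  Q2->Construction1: 10 × $5 = $50
  Q2->Construction2: 20 × $1 = $20
  Q2->Construction3: 20 × $7 = $140
Total = 130 + 50 + 20 + 140 = $340.

340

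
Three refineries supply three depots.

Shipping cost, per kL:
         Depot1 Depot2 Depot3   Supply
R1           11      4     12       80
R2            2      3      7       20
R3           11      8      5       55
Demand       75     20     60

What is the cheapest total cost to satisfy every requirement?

Optimal allocation:
  R1→Depot1: 55 kL
  R1→Depot2: 20 kL
  R1→Depot3: 5 kL
  R2→Depot1: 20 kL
  R3→Depot3: 55 kL
Total cost = 1060.
(Supply check: R1 ships 80; R2 ships 20; R3 ships 55.)

1060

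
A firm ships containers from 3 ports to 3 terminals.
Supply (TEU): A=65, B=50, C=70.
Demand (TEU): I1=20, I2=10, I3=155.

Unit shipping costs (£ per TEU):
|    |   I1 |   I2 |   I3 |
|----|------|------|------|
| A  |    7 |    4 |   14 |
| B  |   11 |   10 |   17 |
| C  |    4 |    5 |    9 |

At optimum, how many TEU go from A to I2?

10

Optimal shipments:
  A to I1: 20 × £7 = £140
  A to I2: 10 × £4 = £40
  A to I3: 35 × £14 = £490
  B to I3: 50 × £17 = £850
  C to I3: 70 × £9 = £630
Total cost = £2150.
So A→I2 carries 10 TEU.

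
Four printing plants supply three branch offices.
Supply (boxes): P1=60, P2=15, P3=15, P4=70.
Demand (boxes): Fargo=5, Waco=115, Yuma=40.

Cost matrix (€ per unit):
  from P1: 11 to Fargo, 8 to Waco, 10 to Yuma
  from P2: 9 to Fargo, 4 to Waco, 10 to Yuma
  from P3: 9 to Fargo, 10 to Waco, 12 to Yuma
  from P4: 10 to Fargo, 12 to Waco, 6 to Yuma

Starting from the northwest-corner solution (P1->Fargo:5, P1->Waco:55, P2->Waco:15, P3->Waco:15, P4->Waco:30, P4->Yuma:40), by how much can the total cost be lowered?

25

Current plan cost = 5·11 + 55·8 + 15·4 + 15·10 + 30·12 + 40·6 = €1305.
Optimal plan:
  P1 to Waco: 60 × €8 = €480
  P2 to Waco: 15 × €4 = €60
  P3 to Waco: 15 × €10 = €150
  P4 to Fargo: 5 × €10 = €50
  P4 to Waco: 25 × €12 = €300
  P4 to Yuma: 40 × €6 = €240
Optimal cost = €1280.
Saving = 1305 − 1280 = €25.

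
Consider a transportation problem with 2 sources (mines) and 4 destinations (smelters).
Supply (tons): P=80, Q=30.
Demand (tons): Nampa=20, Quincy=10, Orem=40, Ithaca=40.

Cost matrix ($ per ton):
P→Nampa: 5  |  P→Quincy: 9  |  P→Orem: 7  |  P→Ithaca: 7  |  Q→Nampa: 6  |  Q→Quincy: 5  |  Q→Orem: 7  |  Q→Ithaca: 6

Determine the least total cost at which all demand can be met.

Optimal allocation:
  P to Nampa: 20 × $5 = $100
  P to Orem: 40 × $7 = $280
  P to Ithaca: 20 × $7 = $140
  Q to Quincy: 10 × $5 = $50
  Q to Ithaca: 20 × $6 = $120
Total = 100 + 280 + 140 + 50 + 120 = $690.

690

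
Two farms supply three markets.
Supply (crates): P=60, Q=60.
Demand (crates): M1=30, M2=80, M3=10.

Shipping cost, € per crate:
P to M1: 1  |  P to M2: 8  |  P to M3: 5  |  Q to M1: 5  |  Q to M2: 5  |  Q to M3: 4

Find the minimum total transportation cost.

A cheapest plan:
  P to M1: 30 crates
  P to M2: 20 crates
  P to M3: 10 crates
  Q to M2: 60 crates
Total cost = €540.
(Supply check: P ships 60; Q ships 60.)

540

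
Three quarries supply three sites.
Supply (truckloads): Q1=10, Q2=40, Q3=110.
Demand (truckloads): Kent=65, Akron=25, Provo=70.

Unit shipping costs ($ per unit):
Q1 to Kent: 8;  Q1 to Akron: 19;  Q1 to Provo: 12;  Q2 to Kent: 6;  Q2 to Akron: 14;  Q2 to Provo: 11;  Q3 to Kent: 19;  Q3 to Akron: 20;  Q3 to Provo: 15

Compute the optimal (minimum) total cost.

2155

A cheapest plan:
  Q1 to Kent: 10 × $8 = $80
  Q2 to Kent: 40 × $6 = $240
  Q3 to Kent: 15 × $19 = $285
  Q3 to Akron: 25 × $20 = $500
  Q3 to Provo: 70 × $15 = $1050
Total = 80 + 240 + 285 + 500 + 1050 = $2155.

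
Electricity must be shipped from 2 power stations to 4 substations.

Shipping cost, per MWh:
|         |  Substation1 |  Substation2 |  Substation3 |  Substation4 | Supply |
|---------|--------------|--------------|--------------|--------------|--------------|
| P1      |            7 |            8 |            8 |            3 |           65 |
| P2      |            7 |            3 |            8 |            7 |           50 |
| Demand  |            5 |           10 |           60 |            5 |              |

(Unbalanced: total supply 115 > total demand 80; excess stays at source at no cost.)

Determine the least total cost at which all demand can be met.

560

A cheapest plan:
  P1->Substation1: 5 × 7 = 35
  P1->Substation3: 20 × 8 = 160
  P1->Substation4: 5 × 3 = 15
  P2->Substation2: 10 × 3 = 30
  P2->Substation3: 40 × 8 = 320
Total = 35 + 160 + 15 + 30 + 320 = 560.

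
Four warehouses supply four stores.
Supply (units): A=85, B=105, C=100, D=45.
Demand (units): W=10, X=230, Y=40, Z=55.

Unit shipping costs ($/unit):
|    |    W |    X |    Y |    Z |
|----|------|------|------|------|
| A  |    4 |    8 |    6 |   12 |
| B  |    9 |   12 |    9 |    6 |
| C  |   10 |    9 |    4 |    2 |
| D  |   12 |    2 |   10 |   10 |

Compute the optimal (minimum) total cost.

One minimum-cost allocation:
  A to W: 10 × $4 = $40
  A to X: 75 × $8 = $600
  B to X: 105 × $12 = $1260
  C to X: 5 × $9 = $45
  C to Y: 40 × $4 = $160
  C to Z: 55 × $2 = $110
  D to X: 45 × $2 = $90
Total = 40 + 600 + 1260 + 45 + 160 + 110 + 90 = $2305.
(Supply check: A ships 85; B ships 105; C ships 100; D ships 45.)

2305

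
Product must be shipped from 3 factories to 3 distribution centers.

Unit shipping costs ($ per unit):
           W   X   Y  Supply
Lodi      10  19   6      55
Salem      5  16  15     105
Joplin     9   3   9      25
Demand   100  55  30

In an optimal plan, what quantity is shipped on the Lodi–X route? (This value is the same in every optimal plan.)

25

Solving gives:
  Lodi->X: 25 × $19 = $475
  Lodi->Y: 30 × $6 = $180
  Salem->W: 100 × $5 = $500
  Salem->X: 5 × $16 = $80
  Joplin->X: 25 × $3 = $75
Total cost = $1310.
So Lodi→X carries 25 pallets.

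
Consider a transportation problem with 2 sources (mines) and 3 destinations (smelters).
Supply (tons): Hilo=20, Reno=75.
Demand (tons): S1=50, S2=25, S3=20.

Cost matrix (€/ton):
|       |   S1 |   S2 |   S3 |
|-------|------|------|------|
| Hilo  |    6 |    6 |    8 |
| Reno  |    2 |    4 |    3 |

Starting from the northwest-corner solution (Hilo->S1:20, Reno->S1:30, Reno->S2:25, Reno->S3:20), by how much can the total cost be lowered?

40

Current plan cost = 20·6 + 30·2 + 25·4 + 20·3 = €340.
Optimal plan:
  Hilo→S2: 20 × €6 = €120
  Reno→S1: 50 × €2 = €100
  Reno→S2: 5 × €4 = €20
  Reno→S3: 20 × €3 = €60
Optimal cost = €300.
Saving = 340 − 300 = €40.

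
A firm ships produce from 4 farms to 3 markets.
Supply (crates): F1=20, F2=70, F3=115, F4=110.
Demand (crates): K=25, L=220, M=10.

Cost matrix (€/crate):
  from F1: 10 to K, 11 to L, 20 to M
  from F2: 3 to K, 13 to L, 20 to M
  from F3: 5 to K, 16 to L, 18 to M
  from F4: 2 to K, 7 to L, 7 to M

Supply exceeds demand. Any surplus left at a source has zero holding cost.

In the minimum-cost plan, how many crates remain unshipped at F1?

Minimum-cost shipments:
  F1->L: 20 × €11 = €220
  F2->L: 70 × €13 = €910
  F3->K: 25 × €5 = €125
  F3->L: 30 × €16 = €480
  F4->L: 100 × €7 = €700
  F4->M: 10 × €7 = €70
Total cost = €2505.
F1 ships 20 of its 20, leaving 0.

0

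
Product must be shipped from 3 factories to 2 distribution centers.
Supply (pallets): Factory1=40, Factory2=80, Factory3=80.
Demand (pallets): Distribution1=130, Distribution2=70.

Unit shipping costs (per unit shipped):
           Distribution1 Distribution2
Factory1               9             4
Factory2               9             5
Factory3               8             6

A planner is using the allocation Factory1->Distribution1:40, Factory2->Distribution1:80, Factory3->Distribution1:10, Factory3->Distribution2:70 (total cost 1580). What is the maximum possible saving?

180

Current plan cost = 40·9 + 80·9 + 10·8 + 70·6 = 1580.
Optimal plan:
  Factory1–Distribution2: 40 × 4 = 160
  Factory2–Distribution1: 50 × 9 = 450
  Factory2–Distribution2: 30 × 5 = 150
  Factory3–Distribution1: 80 × 8 = 640
Optimal cost = 1400.
Saving = 1580 − 1400 = 180.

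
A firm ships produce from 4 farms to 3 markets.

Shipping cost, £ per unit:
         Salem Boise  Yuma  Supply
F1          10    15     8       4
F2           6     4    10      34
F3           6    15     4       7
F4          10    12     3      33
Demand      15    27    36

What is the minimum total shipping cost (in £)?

One minimum-cost allocation:
  F1→Salem: 1 × £10 = £10
  F1→Yuma: 3 × £8 = £24
  F2→Salem: 7 × £6 = £42
  F2→Boise: 27 × £4 = £108
  F3→Salem: 7 × £6 = £42
  F4→Yuma: 33 × £3 = £99
Total = 10 + 24 + 42 + 108 + 42 + 99 = £325.
(Supply check: F1 ships 4; F2 ships 34; F3 ships 7; F4 ships 33.)

325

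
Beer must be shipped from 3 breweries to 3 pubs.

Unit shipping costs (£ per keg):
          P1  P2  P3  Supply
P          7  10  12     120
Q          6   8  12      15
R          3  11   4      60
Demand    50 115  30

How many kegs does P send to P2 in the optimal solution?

100

The minimum-cost plan:
  P->P1: 20 × £7 = £140
  P->P2: 100 × £10 = £1000
  Q->P2: 15 × £8 = £120
  R->P1: 30 × £3 = £90
  R->P3: 30 × £4 = £120
Total cost = £1470.
So P→P2 carries 100 kegs.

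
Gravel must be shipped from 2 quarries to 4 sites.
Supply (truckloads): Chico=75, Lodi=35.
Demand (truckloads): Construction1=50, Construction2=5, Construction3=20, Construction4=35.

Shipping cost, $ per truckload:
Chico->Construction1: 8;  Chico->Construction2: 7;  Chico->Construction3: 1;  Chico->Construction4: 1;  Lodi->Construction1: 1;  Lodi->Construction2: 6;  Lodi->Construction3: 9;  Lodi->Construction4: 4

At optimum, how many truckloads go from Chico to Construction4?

35

Solving gives:
  Chico–Construction1: 15 truckloads
  Chico–Construction2: 5 truckloads
  Chico–Construction3: 20 truckloads
  Chico–Construction4: 35 truckloads
  Lodi–Construction1: 35 truckloads
Total cost = $245.
So Chico→Construction4 carries 35 truckloads.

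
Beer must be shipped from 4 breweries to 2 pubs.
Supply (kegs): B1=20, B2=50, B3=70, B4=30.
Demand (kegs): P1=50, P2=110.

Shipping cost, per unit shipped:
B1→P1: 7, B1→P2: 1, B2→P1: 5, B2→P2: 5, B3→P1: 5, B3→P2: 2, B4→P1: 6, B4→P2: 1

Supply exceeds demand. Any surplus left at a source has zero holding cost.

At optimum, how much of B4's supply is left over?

0

Minimum-cost shipments:
  B1->P2: 20 × 1 = 20
  B2->P1: 40 × 5 = 200
  B3->P1: 10 × 5 = 50
  B3->P2: 60 × 2 = 120
  B4->P2: 30 × 1 = 30
Total cost = 420.
B4 ships 30 of its 30, leaving 0.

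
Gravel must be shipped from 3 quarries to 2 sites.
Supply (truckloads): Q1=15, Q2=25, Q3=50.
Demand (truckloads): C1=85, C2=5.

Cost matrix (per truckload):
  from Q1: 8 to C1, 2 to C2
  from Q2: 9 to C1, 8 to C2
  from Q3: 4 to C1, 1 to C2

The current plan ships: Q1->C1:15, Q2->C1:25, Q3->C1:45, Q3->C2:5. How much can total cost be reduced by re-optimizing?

15

Current plan cost = 15·8 + 25·9 + 45·4 + 5·1 = 530.
Optimal plan:
  Q1→C1: 10 × 8 = 80
  Q1→C2: 5 × 2 = 10
  Q2→C1: 25 × 9 = 225
  Q3→C1: 50 × 4 = 200
Optimal cost = 515.
Saving = 530 − 515 = 15.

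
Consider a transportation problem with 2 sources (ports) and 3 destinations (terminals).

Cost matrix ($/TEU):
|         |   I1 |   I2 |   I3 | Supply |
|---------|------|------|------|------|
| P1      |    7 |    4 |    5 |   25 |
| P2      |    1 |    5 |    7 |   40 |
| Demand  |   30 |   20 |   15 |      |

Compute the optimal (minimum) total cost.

One minimum-cost allocation:
  P1–I2: 10 TEU
  P1–I3: 15 TEU
  P2–I1: 30 TEU
  P2–I2: 10 TEU
Total cost = $195.

195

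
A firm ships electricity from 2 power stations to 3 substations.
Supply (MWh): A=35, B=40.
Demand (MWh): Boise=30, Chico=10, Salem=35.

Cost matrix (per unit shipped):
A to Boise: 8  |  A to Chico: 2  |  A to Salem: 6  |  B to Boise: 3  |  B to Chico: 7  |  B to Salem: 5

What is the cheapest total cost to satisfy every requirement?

One minimum-cost allocation:
  A–Chico: 10 × 2 = 20
  A–Salem: 25 × 6 = 150
  B–Boise: 30 × 3 = 90
  B–Salem: 10 × 5 = 50
Total = 20 + 150 + 90 + 50 = 310.
(Supply check: A ships 35; B ships 40.)

310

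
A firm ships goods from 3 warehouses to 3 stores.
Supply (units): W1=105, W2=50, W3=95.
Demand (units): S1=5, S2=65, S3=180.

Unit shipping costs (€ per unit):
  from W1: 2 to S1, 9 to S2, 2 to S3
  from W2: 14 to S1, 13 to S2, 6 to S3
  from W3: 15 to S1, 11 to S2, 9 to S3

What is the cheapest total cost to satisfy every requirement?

1495

An optimal shipping plan:
  W1–S1: 5 × €2 = €10
  W1–S3: 100 × €2 = €200
  W2–S3: 50 × €6 = €300
  W3–S2: 65 × €11 = €715
  W3–S3: 30 × €9 = €270
Total = 10 + 200 + 300 + 715 + 270 = €1495.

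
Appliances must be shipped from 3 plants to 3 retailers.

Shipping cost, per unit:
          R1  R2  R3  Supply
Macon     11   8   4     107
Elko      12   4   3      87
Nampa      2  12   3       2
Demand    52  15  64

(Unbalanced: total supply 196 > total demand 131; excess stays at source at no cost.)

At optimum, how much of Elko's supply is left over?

An optimal plan:
  Macon–R1: 50 × 11 = 550
  Elko–R2: 15 × 4 = 60
  Elko–R3: 64 × 3 = 192
  Nampa–R1: 2 × 2 = 4
Total cost = 806.
Elko ships 79 of its 87, leaving 8.

8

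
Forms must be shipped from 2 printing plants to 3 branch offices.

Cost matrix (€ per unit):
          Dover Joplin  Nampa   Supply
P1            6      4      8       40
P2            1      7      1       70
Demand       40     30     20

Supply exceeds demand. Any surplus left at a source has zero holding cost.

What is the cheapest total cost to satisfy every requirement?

A cheapest plan:
  P1–Joplin: 30 boxes
  P2–Dover: 40 boxes
  P2–Nampa: 20 boxes
Total cost = €180.
(Supply check: P1 ships 30; P2 ships 60.)

180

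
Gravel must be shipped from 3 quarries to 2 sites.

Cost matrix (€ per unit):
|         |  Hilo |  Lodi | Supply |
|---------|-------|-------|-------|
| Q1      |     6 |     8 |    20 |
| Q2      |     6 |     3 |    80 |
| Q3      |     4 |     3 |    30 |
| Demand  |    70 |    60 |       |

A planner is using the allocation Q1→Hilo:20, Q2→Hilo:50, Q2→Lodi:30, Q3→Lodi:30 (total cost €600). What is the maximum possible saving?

60

Current plan cost = 20·6 + 50·6 + 30·3 + 30·3 = €600.
Optimal plan:
  Q1→Hilo: 20 × €6 = €120
  Q2→Hilo: 20 × €6 = €120
  Q2→Lodi: 60 × €3 = €180
  Q3→Hilo: 30 × €4 = €120
Optimal cost = €540.
Saving = 600 − 540 = €60.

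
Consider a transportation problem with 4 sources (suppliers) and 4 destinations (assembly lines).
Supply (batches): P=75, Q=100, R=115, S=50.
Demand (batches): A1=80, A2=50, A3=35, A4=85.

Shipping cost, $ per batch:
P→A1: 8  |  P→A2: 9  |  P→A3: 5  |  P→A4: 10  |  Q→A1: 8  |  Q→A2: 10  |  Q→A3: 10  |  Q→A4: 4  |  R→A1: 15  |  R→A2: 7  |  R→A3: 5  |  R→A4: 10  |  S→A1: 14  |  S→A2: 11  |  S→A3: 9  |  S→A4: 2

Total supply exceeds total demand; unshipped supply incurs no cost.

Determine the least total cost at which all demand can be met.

An optimal shipping plan:
  P→A1: 75 × $8 = $600
  Q→A1: 5 × $8 = $40
  Q→A4: 35 × $4 = $140
  R→A2: 50 × $7 = $350
  R→A3: 35 × $5 = $175
  S→A4: 50 × $2 = $100
Total = 600 + 40 + 140 + 350 + 175 + 100 = $1405.

1405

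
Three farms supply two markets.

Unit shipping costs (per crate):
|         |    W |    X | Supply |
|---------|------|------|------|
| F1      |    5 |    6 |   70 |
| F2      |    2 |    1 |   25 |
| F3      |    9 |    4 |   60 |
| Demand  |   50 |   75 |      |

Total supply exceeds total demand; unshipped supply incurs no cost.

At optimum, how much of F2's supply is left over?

An optimal plan:
  F1–W: 40 × 5 = 200
  F2–W: 10 × 2 = 20
  F2–X: 15 × 1 = 15
  F3–X: 60 × 4 = 240
Total cost = 475.
F2 ships 25 of its 25, leaving 0.

0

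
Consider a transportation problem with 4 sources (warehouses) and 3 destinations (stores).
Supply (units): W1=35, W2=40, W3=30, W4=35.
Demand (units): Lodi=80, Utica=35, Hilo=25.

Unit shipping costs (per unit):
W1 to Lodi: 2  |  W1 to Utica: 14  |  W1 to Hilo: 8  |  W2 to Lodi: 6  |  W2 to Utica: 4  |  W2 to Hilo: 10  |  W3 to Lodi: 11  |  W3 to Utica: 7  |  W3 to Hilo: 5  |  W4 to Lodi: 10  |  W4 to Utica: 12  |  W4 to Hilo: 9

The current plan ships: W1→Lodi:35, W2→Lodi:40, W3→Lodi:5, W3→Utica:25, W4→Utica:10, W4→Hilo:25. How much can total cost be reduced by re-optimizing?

125

Current plan cost = 35·2 + 40·6 + 5·11 + 25·7 + 10·12 + 25·9 = 885.
Optimal plan:
  W1–Lodi: 35 × 2 = 70
  W2–Lodi: 10 × 6 = 60
  W2–Utica: 30 × 4 = 120
  W3–Utica: 5 × 7 = 35
  W3–Hilo: 25 × 5 = 125
  W4–Lodi: 35 × 10 = 350
Optimal cost = 760.
Saving = 885 − 760 = 125.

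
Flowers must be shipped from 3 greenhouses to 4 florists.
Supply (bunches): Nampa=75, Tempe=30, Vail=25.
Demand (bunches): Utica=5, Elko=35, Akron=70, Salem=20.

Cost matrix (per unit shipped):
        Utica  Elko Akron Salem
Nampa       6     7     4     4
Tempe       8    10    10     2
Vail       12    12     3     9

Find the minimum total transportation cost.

One minimum-cost allocation:
  Nampa–Elko: 30 × 7 = 210
  Nampa–Akron: 45 × 4 = 180
  Tempe–Utica: 5 × 8 = 40
  Tempe–Elko: 5 × 10 = 50
  Tempe–Salem: 20 × 2 = 40
  Vail–Akron: 25 × 3 = 75
Total = 210 + 180 + 40 + 50 + 40 + 75 = 595.

595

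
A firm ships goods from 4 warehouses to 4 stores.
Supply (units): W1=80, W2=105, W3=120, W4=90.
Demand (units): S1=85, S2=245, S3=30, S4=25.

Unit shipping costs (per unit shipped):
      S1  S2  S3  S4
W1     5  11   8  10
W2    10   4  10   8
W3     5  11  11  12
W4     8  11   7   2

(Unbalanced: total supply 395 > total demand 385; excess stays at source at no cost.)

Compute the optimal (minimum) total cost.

Optimal allocation:
  W1 to S2: 80 × 11 = 880
  W2 to S2: 105 × 4 = 420
  W3 to S1: 85 × 5 = 425
  W3 to S2: 25 × 11 = 275
  W4 to S2: 35 × 11 = 385
  W4 to S3: 30 × 7 = 210
  W4 to S4: 25 × 2 = 50
Total = 880 + 420 + 425 + 275 + 385 + 210 + 50 = 2645.

2645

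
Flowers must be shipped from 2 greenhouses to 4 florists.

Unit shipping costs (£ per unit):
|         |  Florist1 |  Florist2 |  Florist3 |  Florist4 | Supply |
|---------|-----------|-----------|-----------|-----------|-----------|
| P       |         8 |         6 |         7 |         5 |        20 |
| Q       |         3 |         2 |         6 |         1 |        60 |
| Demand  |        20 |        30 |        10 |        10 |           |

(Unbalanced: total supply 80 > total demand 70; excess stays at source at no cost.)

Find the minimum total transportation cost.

200

A cheapest plan:
  P→Florist3: 10 × £7 = £70
  Q→Florist1: 20 × £3 = £60
  Q→Florist2: 30 × £2 = £60
  Q→Florist4: 10 × £1 = £10
Total = 70 + 60 + 60 + 10 = £200.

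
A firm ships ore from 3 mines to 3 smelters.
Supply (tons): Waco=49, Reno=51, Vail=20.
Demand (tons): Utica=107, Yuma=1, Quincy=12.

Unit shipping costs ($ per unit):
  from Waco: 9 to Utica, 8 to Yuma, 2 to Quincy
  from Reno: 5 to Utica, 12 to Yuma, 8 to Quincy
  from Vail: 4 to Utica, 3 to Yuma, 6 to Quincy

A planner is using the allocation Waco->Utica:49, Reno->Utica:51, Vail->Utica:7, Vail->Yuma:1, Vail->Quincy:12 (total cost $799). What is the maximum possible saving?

108

Current plan cost = 49·9 + 51·5 + 7·4 + 1·3 + 12·6 = $799.
Optimal plan:
  Waco–Utica: 36 tons
  Waco–Yuma: 1 tons
  Waco–Quincy: 12 tons
  Reno–Utica: 51 tons
  Vail–Utica: 20 tons
Optimal cost = $691.
Saving = 799 − 691 = $108.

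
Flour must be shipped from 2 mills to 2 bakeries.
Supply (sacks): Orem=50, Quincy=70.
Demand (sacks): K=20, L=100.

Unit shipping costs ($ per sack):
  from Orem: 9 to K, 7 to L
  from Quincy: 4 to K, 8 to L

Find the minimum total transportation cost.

A cheapest plan:
  Orem to L: 50 × $7 = $350
  Quincy to K: 20 × $4 = $80
  Quincy to L: 50 × $8 = $400
Total = 350 + 80 + 400 = $830.
(Supply check: Orem ships 50; Quincy ships 70.)

830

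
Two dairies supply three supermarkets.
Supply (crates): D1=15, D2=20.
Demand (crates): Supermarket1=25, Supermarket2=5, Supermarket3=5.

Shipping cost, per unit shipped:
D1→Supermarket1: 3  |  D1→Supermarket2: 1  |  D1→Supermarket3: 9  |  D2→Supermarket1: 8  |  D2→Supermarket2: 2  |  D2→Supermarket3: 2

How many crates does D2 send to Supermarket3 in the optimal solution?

Solving gives:
  D1→Supermarket1: 15 × 3 = 45
  D2→Supermarket1: 10 × 8 = 80
  D2→Supermarket2: 5 × 2 = 10
  D2→Supermarket3: 5 × 2 = 10
Total cost = 145.
So D2→Supermarket3 carries 5 crates.

5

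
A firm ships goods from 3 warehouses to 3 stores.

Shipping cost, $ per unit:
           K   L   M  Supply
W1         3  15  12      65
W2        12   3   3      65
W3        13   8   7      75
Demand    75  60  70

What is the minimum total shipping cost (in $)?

A cheapest plan:
  W1–K: 65 units
  W2–L: 60 units
  W2–M: 5 units
  W3–K: 10 units
  W3–M: 65 units
Total cost = $975.

975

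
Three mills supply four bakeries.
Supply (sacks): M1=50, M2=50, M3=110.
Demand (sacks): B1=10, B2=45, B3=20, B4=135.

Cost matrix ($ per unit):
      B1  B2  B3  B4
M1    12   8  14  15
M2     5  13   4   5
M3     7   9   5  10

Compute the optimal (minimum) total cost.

One minimum-cost allocation:
  M1→B2: 45 × $8 = $360
  M1→B4: 5 × $15 = $75
  M2→B4: 50 × $5 = $250
  M3→B1: 10 × $7 = $70
  M3→B3: 20 × $5 = $100
  M3→B4: 80 × $10 = $800
Total = 360 + 75 + 250 + 70 + 100 + 800 = $1655.

1655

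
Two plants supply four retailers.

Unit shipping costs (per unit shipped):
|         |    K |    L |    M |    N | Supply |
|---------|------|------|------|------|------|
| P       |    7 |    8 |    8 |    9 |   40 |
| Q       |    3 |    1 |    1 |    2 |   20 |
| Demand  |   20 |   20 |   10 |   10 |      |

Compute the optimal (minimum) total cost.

330

A cheapest plan:
  P->K: 20 × 7 = 140
  P->L: 20 × 8 = 160
  Q->M: 10 × 1 = 10
  Q->N: 10 × 2 = 20
Total = 140 + 160 + 10 + 20 = 330.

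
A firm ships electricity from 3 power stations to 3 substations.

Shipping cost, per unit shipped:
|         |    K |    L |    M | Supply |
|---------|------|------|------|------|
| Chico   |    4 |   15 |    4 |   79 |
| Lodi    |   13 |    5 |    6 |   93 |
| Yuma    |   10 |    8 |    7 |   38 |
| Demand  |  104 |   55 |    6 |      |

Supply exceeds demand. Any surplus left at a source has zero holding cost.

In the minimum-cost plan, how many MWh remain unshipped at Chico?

0

An optimal plan:
  Chico->K: 79 MWh
  Lodi->L: 55 MWh
  Lodi->M: 6 MWh
  Yuma->K: 25 MWh
Total cost = 877.
Chico ships 79 of its 79, leaving 0.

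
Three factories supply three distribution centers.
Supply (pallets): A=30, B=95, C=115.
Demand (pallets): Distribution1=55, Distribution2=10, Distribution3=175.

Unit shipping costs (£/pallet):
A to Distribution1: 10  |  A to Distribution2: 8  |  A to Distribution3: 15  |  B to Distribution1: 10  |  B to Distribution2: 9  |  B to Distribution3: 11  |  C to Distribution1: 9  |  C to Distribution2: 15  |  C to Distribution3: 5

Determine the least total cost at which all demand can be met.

An optimal shipping plan:
  A–Distribution1: 20 × £10 = £200
  A–Distribution2: 10 × £8 = £80
  B–Distribution1: 35 × £10 = £350
  B–Distribution3: 60 × £11 = £660
  C–Distribution3: 115 × £5 = £575
Total = 200 + 80 + 350 + 660 + 575 = £1865.

1865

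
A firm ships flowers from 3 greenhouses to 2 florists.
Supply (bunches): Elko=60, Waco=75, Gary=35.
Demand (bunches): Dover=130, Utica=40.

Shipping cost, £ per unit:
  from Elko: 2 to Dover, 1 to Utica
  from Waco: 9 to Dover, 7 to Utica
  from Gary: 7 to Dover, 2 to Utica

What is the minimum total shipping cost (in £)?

A cheapest plan:
  Elko->Dover: 60 × £2 = £120
  Waco->Dover: 70 × £9 = £630
  Waco->Utica: 5 × £7 = £35
  Gary->Utica: 35 × £2 = £70
Total = 120 + 630 + 35 + 70 = £855.

855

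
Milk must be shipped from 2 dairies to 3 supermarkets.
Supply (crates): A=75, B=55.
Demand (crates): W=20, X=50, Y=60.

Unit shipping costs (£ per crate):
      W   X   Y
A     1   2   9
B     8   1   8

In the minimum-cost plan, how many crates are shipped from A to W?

20

Solving gives:
  A–W: 20 × £1 = £20
  A–X: 50 × £2 = £100
  A–Y: 5 × £9 = £45
  B–Y: 55 × £8 = £440
Total cost = £605.
So A→W carries 20 crates.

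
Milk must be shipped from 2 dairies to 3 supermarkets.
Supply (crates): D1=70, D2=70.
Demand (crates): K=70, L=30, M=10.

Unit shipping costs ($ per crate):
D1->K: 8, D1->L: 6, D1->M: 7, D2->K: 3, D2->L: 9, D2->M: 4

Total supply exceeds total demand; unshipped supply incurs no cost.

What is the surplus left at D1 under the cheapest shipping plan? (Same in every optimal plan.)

Minimum-cost shipments:
  D1–L: 30 × $6 = $180
  D1–M: 10 × $7 = $70
  D2–K: 70 × $3 = $210
Total cost = $460.
D1 ships 40 of its 70, leaving 30.

30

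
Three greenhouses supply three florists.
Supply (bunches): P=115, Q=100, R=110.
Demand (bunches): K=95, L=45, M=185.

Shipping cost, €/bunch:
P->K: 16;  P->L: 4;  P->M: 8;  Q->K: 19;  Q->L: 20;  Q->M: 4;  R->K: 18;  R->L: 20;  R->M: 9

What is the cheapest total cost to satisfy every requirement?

An optimal shipping plan:
  P->K: 70 × €16 = €1120
  P->L: 45 × €4 = €180
  Q->M: 100 × €4 = €400
  R->K: 25 × €18 = €450
  R->M: 85 × €9 = €765
Total = 1120 + 180 + 400 + 450 + 765 = €2915.
(Supply check: P ships 115; Q ships 100; R ships 110.)

2915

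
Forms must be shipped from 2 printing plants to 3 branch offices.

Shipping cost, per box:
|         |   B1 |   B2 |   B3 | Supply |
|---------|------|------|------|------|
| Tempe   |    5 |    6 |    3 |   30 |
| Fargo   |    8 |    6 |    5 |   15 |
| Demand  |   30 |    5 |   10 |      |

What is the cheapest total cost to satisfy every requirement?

230

One minimum-cost allocation:
  Tempe to B1: 30 boxes
  Fargo to B2: 5 boxes
  Fargo to B3: 10 boxes
Total cost = 230.
(Supply check: Tempe ships 30; Fargo ships 15.)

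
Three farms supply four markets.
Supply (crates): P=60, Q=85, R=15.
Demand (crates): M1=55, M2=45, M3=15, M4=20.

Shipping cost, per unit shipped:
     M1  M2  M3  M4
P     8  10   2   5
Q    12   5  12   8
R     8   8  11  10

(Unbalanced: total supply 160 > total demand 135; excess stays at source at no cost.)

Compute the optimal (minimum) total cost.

840

An optimal shipping plan:
  P→M1: 40 × 8 = 320
  P→M3: 15 × 2 = 30
  P→M4: 5 × 5 = 25
  Q→M2: 45 × 5 = 225
  Q→M4: 15 × 8 = 120
  R→M1: 15 × 8 = 120
Total = 320 + 30 + 25 + 225 + 120 + 120 = 840.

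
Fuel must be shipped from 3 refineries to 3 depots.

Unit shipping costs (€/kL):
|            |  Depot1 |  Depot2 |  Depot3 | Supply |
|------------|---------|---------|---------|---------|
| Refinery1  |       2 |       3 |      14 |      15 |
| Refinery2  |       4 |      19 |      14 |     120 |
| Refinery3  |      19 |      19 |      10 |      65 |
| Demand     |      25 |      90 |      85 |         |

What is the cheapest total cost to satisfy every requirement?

2500

An optimal shipping plan:
  Refinery1→Depot2: 15 × €3 = €45
  Refinery2→Depot1: 25 × €4 = €100
  Refinery2→Depot2: 75 × €19 = €1425
  Refinery2→Depot3: 20 × €14 = €280
  Refinery3→Depot3: 65 × €10 = €650
Total = 45 + 100 + 1425 + 280 + 650 = €2500.
(Supply check: Refinery1 ships 15; Refinery2 ships 120; Refinery3 ships 65.)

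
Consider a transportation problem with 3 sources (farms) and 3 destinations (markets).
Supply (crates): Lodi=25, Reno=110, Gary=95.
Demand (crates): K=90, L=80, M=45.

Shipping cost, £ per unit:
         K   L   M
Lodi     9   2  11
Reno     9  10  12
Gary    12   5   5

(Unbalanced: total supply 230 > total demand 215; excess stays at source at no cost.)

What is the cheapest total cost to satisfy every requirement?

A cheapest plan:
  Lodi–L: 25 × £2 = £50
  Reno–K: 90 × £9 = £810
  Reno–L: 5 × £10 = £50
  Gary–L: 50 × £5 = £250
  Gary–M: 45 × £5 = £225
Total = 50 + 810 + 50 + 250 + 225 = £1385.
(Supply check: Lodi ships 25; Reno ships 95; Gary ships 95.)

1385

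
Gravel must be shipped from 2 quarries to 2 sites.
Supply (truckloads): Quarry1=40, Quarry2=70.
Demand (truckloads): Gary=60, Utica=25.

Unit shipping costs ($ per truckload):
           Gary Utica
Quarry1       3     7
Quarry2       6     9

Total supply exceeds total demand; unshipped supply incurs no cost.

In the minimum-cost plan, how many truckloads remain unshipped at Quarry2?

25

Minimum-cost shipments:
  Quarry1->Gary: 40 truckloads
  Quarry2->Gary: 20 truckloads
  Quarry2->Utica: 25 truckloads
Total cost = $465.
Quarry2 ships 45 of its 70, leaving 25.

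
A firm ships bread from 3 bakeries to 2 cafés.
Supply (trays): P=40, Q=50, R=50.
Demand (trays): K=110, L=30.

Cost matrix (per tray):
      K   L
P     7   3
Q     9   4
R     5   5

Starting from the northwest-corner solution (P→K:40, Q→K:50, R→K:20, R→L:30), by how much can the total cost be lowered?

150

Current plan cost = 40·7 + 50·9 + 20·5 + 30·5 = 980.
Optimal plan:
  P to K: 40 × 7 = 280
  Q to K: 20 × 9 = 180
  Q to L: 30 × 4 = 120
  R to K: 50 × 5 = 250
Optimal cost = 830.
Saving = 980 − 830 = 150.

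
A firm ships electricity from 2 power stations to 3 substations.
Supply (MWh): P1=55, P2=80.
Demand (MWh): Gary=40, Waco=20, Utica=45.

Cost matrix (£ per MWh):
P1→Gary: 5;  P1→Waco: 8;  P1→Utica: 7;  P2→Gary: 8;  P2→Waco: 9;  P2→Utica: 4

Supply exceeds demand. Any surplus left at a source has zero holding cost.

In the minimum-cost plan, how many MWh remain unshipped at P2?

30

Minimum-cost shipments:
  P1→Gary: 40 × £5 = £200
  P1→Waco: 15 × £8 = £120
  P2→Waco: 5 × £9 = £45
  P2→Utica: 45 × £4 = £180
Total cost = £545.
P2 ships 50 of its 80, leaving 30.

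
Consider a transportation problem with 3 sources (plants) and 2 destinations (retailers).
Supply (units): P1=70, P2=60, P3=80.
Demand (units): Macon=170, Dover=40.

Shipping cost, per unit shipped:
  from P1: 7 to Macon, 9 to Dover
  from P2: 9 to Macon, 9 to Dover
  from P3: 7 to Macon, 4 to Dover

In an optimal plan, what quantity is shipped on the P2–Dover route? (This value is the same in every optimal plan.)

0

Optimal shipments:
  P1 to Macon: 70 × 7 = 490
  P2 to Macon: 60 × 9 = 540
  P3 to Macon: 40 × 7 = 280
  P3 to Dover: 40 × 4 = 160
Total cost = 1470.
The route P2→Dover is not used.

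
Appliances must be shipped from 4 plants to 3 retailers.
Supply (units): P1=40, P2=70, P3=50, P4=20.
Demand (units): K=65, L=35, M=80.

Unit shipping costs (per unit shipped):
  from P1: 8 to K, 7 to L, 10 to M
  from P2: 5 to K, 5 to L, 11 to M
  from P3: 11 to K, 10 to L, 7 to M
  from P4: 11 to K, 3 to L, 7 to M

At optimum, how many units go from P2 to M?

Solving gives:
  P1 to L: 10 units
  P1 to M: 30 units
  P2 to K: 65 units
  P2 to L: 5 units
  P3 to M: 50 units
  P4 to L: 20 units
Total cost = 1130.
The route P2→M is not used.

0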